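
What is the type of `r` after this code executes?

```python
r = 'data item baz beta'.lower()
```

str.lower() returns str

str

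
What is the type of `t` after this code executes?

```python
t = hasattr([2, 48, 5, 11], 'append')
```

hasattr() returns bool

bool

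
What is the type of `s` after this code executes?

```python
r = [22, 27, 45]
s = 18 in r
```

'in' operator returns bool

bool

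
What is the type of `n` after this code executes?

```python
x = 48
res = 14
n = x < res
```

Comparison operators return bool

bool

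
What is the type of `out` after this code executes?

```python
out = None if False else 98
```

Ternary: condition is False, else branch (98) taken → int

int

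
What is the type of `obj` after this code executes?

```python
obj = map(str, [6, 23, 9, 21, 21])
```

map() returns a map iterator object

map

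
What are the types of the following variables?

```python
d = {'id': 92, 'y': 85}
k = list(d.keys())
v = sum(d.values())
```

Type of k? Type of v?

list(...) returns list; sum of int values returns int

list, int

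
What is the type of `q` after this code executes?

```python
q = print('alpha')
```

print() returns None

NoneType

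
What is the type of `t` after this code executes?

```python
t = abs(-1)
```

abs() of int returns int

int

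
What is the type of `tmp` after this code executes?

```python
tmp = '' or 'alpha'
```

'or' returns first truthy value ('alpha', which is str)

str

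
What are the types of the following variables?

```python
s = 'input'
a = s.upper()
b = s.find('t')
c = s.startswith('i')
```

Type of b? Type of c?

str.find() returns int; str.startswith() returns bool

int, bool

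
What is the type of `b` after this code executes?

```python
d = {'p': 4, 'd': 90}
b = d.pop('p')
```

dict.pop() returns the value (int)

int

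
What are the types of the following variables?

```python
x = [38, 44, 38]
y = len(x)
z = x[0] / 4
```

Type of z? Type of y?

int / int returns float; len() returns int

float, int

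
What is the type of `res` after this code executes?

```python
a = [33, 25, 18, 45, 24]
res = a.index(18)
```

list.index() returns int

int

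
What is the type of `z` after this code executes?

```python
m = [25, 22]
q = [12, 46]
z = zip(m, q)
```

zip() returns a zip iterator object

zip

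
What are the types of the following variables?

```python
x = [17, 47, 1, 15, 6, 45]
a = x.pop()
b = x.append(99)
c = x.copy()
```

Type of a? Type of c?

list.pop() returns the element (int); list.copy() returns list

int, list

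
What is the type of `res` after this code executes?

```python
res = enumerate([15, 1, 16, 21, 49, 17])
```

enumerate() returns an enumerate iterator object

enumerate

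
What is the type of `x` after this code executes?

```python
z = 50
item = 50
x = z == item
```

Equality comparison returns bool

bool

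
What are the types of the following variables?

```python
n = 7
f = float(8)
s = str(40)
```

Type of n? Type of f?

n is int; f is float

int, float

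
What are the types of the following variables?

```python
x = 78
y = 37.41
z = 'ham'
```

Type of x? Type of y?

x is int; y is float

int, float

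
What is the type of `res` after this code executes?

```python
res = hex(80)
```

hex() returns str representation

str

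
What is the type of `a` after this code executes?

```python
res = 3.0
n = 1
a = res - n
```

float - int returns float (3.0 - 1 = 2.0)

float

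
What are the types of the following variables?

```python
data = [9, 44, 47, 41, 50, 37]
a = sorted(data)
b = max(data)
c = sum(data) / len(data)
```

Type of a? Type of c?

sorted() returns list; int / int returns float

list, float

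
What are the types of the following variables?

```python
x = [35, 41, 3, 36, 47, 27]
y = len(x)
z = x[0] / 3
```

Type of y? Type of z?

len() returns int; int / int returns float

int, float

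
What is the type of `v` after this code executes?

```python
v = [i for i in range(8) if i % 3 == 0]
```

A list comprehension [...] produces a list

list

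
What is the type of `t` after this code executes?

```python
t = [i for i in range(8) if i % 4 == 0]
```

A list comprehension [...] produces a list

list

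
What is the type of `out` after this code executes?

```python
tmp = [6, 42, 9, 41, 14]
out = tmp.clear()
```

list.clear() returns None

NoneType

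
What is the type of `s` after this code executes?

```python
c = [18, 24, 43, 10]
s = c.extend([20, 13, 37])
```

list.extend() returns None

NoneType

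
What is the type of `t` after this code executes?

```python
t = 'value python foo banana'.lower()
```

str.lower() returns str

str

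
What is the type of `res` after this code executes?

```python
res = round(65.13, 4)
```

round() with ndigits arg returns float

float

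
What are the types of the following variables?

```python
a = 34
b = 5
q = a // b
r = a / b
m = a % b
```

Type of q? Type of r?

int // int returns int; int / int returns float

int, float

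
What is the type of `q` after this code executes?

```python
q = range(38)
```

range() returns a range object

range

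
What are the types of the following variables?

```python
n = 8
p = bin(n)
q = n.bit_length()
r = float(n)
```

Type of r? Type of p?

float() returns float; bin() returns str

float, str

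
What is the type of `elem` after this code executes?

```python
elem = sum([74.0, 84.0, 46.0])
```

sum() of floats returns float

float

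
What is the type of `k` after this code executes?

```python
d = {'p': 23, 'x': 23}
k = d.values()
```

.values() returns a dict_values view object

dict_values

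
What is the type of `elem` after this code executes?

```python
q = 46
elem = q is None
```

'is' comparison returns bool

bool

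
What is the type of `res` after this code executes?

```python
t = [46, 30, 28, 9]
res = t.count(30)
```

list.count() returns int

int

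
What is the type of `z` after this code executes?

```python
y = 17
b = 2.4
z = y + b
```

int + float returns float (17 + 2.4 = 19.4)

float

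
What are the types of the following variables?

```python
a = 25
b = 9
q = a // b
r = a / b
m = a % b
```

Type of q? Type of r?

int // int returns int; int / int returns float

int, float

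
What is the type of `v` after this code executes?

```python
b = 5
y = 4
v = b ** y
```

int ** positive int returns int (5 ** 4 = 625)

int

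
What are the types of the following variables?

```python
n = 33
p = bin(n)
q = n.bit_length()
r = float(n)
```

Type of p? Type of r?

bin() returns str; float() returns float

str, float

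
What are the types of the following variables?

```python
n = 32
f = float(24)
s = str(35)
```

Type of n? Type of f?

n is int; f is float

int, float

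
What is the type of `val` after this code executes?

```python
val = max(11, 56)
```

max() of ints returns int

int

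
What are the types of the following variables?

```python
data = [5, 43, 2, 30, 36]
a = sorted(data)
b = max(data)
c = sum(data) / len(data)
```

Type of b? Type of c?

max of ints returns int; int / int returns float

int, float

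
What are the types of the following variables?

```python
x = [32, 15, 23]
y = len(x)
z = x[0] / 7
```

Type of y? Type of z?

len() returns int; int / int returns float

int, float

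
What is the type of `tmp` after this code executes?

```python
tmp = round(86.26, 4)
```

round() with ndigits arg returns float

float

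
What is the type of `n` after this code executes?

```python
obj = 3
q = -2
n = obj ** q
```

int ** negative int returns float

float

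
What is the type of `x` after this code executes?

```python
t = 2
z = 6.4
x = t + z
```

int + float returns float (2 + 6.4 = 8.4)

float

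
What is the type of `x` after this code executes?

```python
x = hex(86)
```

hex() returns str representation

str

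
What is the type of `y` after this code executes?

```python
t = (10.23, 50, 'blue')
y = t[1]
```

Index 1 of tuple is 50 which is int

int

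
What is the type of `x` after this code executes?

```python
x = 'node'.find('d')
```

str.find() returns int (index, or -1)

int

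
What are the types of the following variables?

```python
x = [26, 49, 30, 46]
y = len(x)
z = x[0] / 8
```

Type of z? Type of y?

int / int returns float; len() returns int

float, int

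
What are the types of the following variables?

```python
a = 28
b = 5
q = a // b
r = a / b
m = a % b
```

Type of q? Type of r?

int // int returns int; int / int returns float

int, float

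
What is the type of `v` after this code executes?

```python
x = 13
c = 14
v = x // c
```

int // int returns int (13 // 14 = 0)

int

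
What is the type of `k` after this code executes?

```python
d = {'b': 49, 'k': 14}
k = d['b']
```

Accessing dict[str, int] with key 'b' returns int value 49

int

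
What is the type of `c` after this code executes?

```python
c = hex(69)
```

hex() returns str representation

str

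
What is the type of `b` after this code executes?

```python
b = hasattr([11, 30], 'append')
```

hasattr() returns bool

bool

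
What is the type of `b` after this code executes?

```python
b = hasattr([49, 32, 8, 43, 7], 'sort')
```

hasattr() returns bool

bool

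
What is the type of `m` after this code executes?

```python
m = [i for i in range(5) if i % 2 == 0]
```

A list comprehension [...] produces a list

list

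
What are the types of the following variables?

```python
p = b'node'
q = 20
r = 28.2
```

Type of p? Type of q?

p is bytes; q is int

bytes, int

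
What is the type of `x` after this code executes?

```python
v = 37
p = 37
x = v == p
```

Equality comparison returns bool

bool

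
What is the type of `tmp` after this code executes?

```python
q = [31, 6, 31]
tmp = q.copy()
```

list.copy() returns list

list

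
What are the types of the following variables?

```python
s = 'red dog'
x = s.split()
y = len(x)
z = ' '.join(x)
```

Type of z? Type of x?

str.join() returns str; str.split() returns list

str, list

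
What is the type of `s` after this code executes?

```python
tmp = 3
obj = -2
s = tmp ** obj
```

int ** negative int returns float

float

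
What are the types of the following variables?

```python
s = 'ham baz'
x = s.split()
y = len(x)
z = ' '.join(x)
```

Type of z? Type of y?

str.join() returns str; len() returns int

str, int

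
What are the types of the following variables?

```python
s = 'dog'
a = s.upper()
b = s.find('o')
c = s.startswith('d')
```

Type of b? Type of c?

str.find() returns int; str.startswith() returns bool

int, bool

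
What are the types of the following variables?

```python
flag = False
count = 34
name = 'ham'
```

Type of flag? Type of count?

flag is bool; count is int

bool, int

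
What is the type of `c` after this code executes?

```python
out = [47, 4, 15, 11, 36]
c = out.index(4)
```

list.index() returns int

int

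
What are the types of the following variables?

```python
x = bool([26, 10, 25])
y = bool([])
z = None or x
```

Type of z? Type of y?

None or <bool> returns the bool; bool() returns bool

bool, bool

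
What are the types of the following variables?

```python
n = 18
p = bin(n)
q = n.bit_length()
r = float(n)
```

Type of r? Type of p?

float() returns float; bin() returns str

float, str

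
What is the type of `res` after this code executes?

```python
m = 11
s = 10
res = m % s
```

int % int returns int (11 % 10 = 1)

int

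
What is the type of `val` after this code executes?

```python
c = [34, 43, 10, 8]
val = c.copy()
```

list.copy() returns list

list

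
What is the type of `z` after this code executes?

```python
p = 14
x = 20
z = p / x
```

int / int always returns float in Python 3 (14 / 20 = 0.7)

float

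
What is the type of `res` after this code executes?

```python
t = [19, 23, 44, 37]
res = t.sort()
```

list.sort() returns None (sorts in place)

NoneType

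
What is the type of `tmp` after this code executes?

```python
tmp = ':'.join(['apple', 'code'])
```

str.join() returns str

str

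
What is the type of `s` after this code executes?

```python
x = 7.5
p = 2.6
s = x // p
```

float // float returns float (floor division preserves float type)

float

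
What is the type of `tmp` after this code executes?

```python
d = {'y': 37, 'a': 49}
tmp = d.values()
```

.values() returns a dict_values view object

dict_values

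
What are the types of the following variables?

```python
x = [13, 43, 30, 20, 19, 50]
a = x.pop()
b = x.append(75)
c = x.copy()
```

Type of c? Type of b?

list.copy() returns list; list.append() returns None

list, NoneType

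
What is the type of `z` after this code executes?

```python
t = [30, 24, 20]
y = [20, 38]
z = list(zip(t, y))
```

list(zip(...)) returns a list of tuples

list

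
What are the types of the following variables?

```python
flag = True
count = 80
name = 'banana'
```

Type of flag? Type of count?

flag is bool; count is int

bool, int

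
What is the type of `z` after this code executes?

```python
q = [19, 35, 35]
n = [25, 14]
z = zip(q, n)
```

zip() returns a zip iterator object

zip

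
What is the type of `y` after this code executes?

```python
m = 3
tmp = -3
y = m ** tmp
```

int ** negative int returns float

float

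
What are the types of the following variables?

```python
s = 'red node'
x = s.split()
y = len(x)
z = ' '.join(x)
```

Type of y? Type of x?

len() returns int; str.split() returns list

int, list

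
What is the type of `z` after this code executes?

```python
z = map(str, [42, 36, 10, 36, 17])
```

map() returns a map iterator object

map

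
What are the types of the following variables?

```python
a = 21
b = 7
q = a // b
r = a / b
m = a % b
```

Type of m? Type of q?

int % int returns int; int // int returns int

int, int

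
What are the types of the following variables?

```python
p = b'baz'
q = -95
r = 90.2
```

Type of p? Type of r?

p is bytes; r is float

bytes, float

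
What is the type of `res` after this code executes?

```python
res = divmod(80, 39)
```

divmod() returns a tuple (quotient, remainder)

tuple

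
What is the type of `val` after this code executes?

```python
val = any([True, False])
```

any() returns bool

bool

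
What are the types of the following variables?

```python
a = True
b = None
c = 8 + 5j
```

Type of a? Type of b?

a is bool; b is NoneType

bool, NoneType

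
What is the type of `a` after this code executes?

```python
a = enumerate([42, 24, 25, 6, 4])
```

enumerate() returns an enumerate iterator object

enumerate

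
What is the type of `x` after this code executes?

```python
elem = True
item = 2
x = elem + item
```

bool + int returns int (True is 1, so 1 + 2 = 3)

int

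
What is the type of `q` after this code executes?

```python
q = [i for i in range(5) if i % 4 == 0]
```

A list comprehension [...] produces a list

list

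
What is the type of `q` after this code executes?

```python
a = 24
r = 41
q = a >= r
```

Comparison operators return bool

bool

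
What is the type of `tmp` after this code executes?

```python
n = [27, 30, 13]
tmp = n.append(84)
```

list.append() returns None (mutates in place)

NoneType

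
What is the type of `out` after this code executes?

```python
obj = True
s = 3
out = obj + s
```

bool + int returns int (True is 1, so 1 + 3 = 4)

int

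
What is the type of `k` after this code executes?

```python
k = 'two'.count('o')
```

str.count() returns int

int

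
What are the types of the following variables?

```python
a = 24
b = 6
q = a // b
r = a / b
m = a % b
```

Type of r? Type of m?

int / int returns float; int % int returns int

float, int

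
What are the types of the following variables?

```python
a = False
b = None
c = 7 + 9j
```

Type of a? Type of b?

a is bool; b is NoneType

bool, NoneType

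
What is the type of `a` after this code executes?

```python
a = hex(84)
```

hex() returns str representation

str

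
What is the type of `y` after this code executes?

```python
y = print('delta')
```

print() returns None

NoneType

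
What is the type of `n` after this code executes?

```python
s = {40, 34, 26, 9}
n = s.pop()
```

Popping from a set of ints returns int

int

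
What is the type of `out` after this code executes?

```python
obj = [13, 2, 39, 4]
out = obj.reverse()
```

list.reverse() returns None

NoneType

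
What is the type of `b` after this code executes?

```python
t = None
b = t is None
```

'is' comparison returns bool

bool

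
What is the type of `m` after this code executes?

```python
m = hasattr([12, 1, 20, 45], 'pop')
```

hasattr() returns bool

bool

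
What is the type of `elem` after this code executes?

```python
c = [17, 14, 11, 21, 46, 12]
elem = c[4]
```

Indexing a list of ints returns int (c[4] = 46)

int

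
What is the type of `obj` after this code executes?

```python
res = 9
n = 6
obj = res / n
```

int / int always returns float in Python 3 (9 / 6 = 1.5)

float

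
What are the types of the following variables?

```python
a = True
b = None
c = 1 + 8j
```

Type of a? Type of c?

a is bool; c is complex

bool, complex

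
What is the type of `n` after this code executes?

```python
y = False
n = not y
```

'not' always returns bool

bool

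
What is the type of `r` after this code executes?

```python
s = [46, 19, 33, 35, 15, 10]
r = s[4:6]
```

Slicing a list always returns a list

list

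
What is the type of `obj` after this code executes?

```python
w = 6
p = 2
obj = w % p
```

int % int returns int (6 % 2 = 0)

int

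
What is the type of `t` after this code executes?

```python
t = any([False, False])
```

any() returns bool

bool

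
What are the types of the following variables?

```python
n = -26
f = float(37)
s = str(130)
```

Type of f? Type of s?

f is float; s is str

float, str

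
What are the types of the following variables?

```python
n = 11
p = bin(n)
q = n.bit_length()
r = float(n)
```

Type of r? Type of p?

float() returns float; bin() returns str

float, str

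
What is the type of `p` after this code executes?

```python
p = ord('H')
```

ord() returns int (Unicode code point)

int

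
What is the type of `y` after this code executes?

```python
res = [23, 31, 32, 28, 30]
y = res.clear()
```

list.clear() returns None

NoneType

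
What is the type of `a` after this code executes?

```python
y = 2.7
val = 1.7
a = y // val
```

float // float returns float (floor division preserves float type)

float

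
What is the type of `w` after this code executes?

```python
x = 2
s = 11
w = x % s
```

int % int returns int (2 % 11 = 2)

int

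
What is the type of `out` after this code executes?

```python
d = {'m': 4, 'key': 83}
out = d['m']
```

Accessing dict[str, int] with key 'm' returns int value 4

int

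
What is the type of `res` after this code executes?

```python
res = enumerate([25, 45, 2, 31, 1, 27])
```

enumerate() returns an enumerate iterator object

enumerate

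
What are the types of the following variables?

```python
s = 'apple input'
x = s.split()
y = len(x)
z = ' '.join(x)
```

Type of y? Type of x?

len() returns int; str.split() returns list

int, list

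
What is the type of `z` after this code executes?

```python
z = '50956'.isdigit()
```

str.isdigit() returns bool

bool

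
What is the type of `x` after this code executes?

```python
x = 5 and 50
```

'and' returns the last value when all truthy (50, which is int)

int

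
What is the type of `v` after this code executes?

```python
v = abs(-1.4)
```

abs() of float returns float

float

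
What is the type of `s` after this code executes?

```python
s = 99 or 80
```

'or' returns the first truthy value (99, which is int)

int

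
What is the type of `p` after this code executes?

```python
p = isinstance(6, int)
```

isinstance() returns bool

bool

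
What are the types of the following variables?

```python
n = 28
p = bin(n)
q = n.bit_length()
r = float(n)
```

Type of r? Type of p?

float() returns float; bin() returns str

float, str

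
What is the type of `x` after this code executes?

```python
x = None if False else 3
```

Ternary: condition is False, else branch (3) taken → int

int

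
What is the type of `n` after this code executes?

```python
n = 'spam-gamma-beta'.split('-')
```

str.split() returns list

list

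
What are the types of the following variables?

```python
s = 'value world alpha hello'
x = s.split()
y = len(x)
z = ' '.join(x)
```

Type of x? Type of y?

str.split() returns list; len() returns int

list, int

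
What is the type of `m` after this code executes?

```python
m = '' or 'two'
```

'or' returns first truthy value ('two', which is str)

str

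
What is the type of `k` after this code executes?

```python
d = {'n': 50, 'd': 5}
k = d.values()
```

.values() returns a dict_values view object

dict_values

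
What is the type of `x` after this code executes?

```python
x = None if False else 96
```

Ternary: condition is False, else branch (96) taken → int

int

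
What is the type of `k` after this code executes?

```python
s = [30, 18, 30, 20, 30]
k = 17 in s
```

'in' operator returns bool

bool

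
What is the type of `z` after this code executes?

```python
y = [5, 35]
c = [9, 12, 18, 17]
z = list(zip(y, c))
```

list(zip(...)) returns a list of tuples

list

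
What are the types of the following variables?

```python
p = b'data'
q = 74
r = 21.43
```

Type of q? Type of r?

q is int; r is float

int, float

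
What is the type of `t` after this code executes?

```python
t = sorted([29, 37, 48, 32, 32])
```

sorted() always returns list

list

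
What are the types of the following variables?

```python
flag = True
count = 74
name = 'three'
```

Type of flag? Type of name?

flag is bool; name is str

bool, str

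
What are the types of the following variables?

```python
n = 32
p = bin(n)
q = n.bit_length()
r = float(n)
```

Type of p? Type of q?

bin() returns str; int.bit_length() returns int

str, int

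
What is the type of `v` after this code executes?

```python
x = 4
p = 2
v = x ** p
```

int ** positive int returns int (4 ** 2 = 16)

int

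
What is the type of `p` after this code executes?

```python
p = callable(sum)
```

callable() returns bool

bool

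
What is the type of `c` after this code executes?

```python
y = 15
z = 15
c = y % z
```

int % int returns int (15 % 15 = 0)

int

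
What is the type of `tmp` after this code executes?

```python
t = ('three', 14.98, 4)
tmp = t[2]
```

Index 2 of tuple is 4 which is int

int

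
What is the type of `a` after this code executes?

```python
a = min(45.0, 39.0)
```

min() of floats returns float

float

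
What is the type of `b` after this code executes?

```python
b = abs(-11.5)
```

abs() of float returns float

float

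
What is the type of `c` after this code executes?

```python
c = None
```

None has type NoneType

NoneType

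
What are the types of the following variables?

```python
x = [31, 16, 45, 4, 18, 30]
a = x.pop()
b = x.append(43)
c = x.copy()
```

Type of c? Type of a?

list.copy() returns list; list.pop() returns the element (int)

list, int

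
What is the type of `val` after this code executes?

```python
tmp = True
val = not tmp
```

'not' always returns bool

bool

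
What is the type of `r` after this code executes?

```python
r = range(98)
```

range() returns a range object

range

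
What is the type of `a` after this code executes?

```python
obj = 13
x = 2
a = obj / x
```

int / int always returns float in Python 3 (13 / 2 = 6.5)

float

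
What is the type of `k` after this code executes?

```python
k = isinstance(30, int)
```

isinstance() returns bool

bool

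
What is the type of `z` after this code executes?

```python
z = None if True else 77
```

Ternary: condition is True, if branch (None) taken → NoneType

NoneType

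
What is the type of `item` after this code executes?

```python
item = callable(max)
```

callable() returns bool

bool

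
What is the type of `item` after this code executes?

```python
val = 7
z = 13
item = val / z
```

int / int always returns float in Python 3 (7 / 13 = 0.538462)

float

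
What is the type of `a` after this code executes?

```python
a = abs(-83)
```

abs() of int returns int

int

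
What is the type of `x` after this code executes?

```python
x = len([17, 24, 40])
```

len() always returns int

int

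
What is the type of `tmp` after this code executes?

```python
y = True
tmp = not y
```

'not' always returns bool

bool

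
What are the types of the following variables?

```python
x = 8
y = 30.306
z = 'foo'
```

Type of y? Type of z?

y is float; z is str

float, str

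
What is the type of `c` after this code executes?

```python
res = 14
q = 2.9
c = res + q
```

int + float returns float (14 + 2.9 = 16.9)

float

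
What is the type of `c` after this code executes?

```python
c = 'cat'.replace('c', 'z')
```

str.replace() returns str

str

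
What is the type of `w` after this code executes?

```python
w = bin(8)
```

bin() returns str representation

str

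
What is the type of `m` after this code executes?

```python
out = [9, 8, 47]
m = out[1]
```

Indexing a list of ints returns int (out[1] = 8)

int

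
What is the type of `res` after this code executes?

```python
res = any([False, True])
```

any() returns bool

bool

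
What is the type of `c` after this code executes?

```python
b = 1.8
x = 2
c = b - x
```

float - int returns float (1.8 - 2 = -0.2)

float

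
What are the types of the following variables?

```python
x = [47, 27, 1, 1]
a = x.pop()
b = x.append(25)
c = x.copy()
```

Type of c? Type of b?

list.copy() returns list; list.append() returns None

list, NoneType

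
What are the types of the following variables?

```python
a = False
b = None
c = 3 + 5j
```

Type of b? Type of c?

b is NoneType; c is complex

NoneType, complex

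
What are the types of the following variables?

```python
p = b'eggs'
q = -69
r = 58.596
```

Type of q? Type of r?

q is int; r is float

int, float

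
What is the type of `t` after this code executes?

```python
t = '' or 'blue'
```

'or' returns first truthy value ('blue', which is str)

str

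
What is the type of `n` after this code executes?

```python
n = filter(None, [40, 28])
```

filter() returns a filter iterator object

filter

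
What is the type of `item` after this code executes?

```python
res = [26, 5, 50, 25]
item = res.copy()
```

list.copy() returns list

list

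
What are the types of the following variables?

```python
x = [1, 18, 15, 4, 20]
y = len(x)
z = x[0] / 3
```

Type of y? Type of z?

len() returns int; int / int returns float

int, float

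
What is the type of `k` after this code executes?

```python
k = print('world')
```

print() returns None

NoneType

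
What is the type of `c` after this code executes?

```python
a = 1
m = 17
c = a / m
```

int / int always returns float in Python 3 (1 / 17 = 0.0588235)

float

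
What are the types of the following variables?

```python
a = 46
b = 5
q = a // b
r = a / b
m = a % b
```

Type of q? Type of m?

int // int returns int; int % int returns int

int, int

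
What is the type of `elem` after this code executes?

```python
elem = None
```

None has type NoneType

NoneType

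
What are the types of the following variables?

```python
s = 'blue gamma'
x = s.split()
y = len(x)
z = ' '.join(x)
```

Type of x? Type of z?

str.split() returns list; str.join() returns str

list, str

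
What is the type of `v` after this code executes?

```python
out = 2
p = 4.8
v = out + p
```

int + float returns float (2 + 4.8 = 6.8)

float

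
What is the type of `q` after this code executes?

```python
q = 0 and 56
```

'and' returns the first falsy value (0, which is int)

int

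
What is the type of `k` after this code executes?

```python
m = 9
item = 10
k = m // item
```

int // int returns int (9 // 10 = 0)

int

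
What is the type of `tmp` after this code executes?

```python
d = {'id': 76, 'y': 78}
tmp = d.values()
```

.values() returns a dict_values view object

dict_values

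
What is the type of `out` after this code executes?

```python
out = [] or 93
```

'or' returns first truthy value (93, which is int)

int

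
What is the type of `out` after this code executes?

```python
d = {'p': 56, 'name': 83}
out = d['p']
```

Accessing dict[str, int] with key 'p' returns int value 56

int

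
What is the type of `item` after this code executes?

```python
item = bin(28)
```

bin() returns str representation

str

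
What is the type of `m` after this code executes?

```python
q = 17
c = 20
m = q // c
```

int // int returns int (17 // 20 = 0)

int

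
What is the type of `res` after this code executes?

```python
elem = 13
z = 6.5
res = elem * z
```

int * float returns float (13 * 6.5 = 84.5)

float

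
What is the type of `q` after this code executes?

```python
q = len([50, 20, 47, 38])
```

len() always returns int

int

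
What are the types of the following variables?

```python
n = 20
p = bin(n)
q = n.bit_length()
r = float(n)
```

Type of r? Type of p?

float() returns float; bin() returns str

float, str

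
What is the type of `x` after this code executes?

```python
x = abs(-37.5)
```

abs() of float returns float

float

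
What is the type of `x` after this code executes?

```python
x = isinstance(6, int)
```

isinstance() returns bool

bool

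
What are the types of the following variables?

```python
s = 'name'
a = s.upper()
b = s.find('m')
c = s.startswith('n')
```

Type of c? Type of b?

str.startswith() returns bool; str.find() returns int

bool, int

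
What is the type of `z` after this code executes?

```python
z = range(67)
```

range() returns a range object

range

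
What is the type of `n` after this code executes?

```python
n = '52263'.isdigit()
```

str.isdigit() returns bool

bool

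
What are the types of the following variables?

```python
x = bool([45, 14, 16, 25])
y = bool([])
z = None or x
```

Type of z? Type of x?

None or <bool> returns the bool; bool() returns bool

bool, bool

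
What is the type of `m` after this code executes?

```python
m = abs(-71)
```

abs() of int returns int

int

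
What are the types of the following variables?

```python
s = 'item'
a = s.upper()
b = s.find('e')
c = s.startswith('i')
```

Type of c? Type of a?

str.startswith() returns bool; str.upper() returns str

bool, str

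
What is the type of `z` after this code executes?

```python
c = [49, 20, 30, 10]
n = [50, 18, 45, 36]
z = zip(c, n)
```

zip() returns a zip iterator object

zip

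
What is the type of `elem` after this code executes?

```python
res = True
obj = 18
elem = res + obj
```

bool + int returns int (True is 1, so 1 + 18 = 19)

int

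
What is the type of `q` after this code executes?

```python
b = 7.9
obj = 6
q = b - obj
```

float - int returns float (7.9 - 6 = 1.9)

float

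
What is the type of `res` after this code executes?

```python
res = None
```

None has type NoneType

NoneType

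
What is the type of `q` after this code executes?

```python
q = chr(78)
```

chr() returns str (single character)

str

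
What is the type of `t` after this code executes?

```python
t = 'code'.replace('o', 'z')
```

str.replace() returns str

str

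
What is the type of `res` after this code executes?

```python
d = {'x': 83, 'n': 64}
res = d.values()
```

.values() returns a dict_values view object

dict_values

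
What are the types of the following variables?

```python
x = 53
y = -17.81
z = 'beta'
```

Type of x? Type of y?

x is int; y is float

int, float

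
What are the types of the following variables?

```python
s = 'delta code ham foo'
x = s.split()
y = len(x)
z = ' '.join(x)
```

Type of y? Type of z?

len() returns int; str.join() returns str

int, str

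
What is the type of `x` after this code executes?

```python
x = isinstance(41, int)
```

isinstance() returns bool

bool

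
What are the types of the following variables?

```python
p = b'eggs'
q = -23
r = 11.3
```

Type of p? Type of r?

p is bytes; r is float

bytes, float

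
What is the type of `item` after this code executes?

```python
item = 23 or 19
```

'or' returns the first truthy value (23, which is int)

int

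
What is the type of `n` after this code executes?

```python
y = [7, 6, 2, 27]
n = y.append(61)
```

list.append() returns None (mutates in place)

NoneType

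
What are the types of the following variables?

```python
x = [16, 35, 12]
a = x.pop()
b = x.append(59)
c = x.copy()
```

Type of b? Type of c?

list.append() returns None; list.copy() returns list

NoneType, list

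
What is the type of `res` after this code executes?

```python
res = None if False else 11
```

Ternary: condition is False, else branch (11) taken → int

int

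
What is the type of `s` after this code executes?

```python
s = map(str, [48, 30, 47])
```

map() returns a map iterator object

map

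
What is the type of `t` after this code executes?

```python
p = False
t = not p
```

'not' always returns bool

bool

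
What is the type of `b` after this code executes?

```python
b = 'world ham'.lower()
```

str.lower() returns str

str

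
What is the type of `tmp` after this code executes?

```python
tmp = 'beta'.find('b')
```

str.find() returns int (index, or -1)

int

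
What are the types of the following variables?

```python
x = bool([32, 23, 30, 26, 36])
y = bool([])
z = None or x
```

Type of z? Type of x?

None or <bool> returns the bool; bool() returns bool

bool, bool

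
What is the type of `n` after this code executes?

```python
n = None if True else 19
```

Ternary: condition is True, if branch (None) taken → NoneType

NoneType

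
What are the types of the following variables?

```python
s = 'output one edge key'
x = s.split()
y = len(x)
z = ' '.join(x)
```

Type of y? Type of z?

len() returns int; str.join() returns str

int, str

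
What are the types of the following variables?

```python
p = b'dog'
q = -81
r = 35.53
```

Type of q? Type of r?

q is int; r is float

int, float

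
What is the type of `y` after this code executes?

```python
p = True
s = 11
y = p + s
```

bool + int returns int (True is 1, so 1 + 11 = 12)

int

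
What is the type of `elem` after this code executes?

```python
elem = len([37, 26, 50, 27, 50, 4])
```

len() always returns int

int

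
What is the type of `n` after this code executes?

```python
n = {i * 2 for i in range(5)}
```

A set comprehension {expr for x in iterable} produces a set

set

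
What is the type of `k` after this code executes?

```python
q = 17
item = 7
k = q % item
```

int % int returns int (17 % 7 = 3)

int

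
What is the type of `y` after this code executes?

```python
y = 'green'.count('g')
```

str.count() returns int

int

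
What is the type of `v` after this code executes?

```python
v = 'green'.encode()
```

str.encode() returns bytes

bytes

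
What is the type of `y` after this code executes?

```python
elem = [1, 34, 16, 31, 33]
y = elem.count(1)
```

list.count() returns int

int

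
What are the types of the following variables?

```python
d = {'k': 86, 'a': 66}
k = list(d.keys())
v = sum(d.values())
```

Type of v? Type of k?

sum of int values returns int; list(...) returns list

int, list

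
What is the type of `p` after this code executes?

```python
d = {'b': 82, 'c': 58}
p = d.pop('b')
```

dict.pop() returns the value (int)

int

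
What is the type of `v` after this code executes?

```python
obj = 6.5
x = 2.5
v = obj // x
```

float // float returns float (floor division preserves float type)

float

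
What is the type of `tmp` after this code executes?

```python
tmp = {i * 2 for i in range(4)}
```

A set comprehension {expr for x in iterable} produces a set

set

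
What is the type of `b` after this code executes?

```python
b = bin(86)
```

bin() returns str representation

str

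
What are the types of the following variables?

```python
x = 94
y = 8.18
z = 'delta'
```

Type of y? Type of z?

y is float; z is str

float, str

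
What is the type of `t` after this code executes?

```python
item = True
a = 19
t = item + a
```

bool + int returns int (True is 1, so 1 + 19 = 20)

int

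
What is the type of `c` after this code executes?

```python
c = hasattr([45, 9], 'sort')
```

hasattr() returns bool

bool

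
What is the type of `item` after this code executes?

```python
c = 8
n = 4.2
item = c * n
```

int * float returns float (8 * 4.2 = 33.6)

float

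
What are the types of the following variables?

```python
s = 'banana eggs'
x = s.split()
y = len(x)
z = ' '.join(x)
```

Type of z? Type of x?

str.join() returns str; str.split() returns list

str, list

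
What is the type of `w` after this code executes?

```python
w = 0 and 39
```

'and' returns the first falsy value (0, which is int)

int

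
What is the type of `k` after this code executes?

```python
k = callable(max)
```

callable() returns bool

bool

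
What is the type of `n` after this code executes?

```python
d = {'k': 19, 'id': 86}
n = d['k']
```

Accessing dict[str, int] with key 'k' returns int value 19

int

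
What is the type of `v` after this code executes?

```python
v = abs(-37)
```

abs() of int returns int

int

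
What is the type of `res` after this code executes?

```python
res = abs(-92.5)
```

abs() of float returns float

float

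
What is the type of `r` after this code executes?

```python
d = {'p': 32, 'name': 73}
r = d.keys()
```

.keys() returns a dict_keys view object

dict_keys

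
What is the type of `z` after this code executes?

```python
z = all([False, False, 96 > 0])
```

all() returns bool

bool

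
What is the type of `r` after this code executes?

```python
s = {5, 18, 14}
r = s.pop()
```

Popping from a set of ints returns int

int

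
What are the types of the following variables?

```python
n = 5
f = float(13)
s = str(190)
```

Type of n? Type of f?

n is int; f is float

int, float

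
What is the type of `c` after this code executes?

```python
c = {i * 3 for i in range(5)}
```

A set comprehension {expr for x in iterable} produces a set

set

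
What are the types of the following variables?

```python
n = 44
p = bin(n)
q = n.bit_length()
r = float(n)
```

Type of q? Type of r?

int.bit_length() returns int; float() returns float

int, float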